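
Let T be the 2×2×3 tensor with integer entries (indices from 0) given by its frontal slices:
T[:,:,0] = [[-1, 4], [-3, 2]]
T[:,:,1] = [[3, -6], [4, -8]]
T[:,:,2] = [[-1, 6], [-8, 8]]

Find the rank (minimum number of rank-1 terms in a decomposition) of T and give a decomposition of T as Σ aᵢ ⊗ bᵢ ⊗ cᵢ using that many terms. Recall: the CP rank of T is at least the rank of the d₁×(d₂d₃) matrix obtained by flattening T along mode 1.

Lower bound: the mode-3 unfolding of T (rows indexed by k, columns by (i,j) = (0,0), (0,1), (1,0), (1,1)) is [[-1, 4, -3, 2], [3, -6, 4, -8], [-1, 6, -8, 8]].
There the 3×3 minor on rows k ∈ {0, 1, 2}, columns (i,j) ∈ {(0,0), (0,1), (1,0)} is det [[-1, 4, -3], [3, -6, 4], [-1, 6, -8]] = 20 ≠ 0, so this unfolding has rank ≥ 3; CP rank is at least every unfolding rank, so rank(T) ≥ 3. (Unfolding ranks only ever bound the CP rank from below — rank(T) can be strictly larger than all of them — so the matching upper bound has to come from an explicit 3-term decomposition.)
Upper bound: T is a sum of 3 rank-1 terms, T = [1, -2] ⊗ [1, -1] ⊗ [0, -2, 2] + [1, -2] ⊗ [1, 0] ⊗ [1, 1, 1] + [2, 1] ⊗ [1, -2] ⊗ [-1, 2, -2] (written with every a and b primitive with positive leading entry and the scale carried by c; CP decompositions are not unique, and this one is verified by expanding entrywise), so rank(T) ≤ 3.
These bounds meet, so rank(T) = 3.

rank(T) = 3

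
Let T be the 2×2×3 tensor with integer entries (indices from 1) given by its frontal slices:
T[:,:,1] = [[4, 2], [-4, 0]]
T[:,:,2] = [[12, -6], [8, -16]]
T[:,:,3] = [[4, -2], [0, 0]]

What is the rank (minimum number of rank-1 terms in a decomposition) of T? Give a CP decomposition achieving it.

rank(T) = 3

Lower bound: the mode-3 unfolding of T (rows indexed by k, columns by (i,j) = (1,1), (1,2), (2,1), (2,2)) is [[4, 2, -4, 0], [12, -6, 8, -16], [4, -2, 0, 0]].
There the 3×3 minor on rows k ∈ {1, 2, 3}, columns (i,j) ∈ {(1,1), (1,2), (2,1)} is det [[4, 2, -4], [12, -6, 8], [4, -2, 0]] = 128 ≠ 0, so this unfolding has rank ≥ 3; CP rank is at least every unfolding rank, so rank(T) ≥ 3. (Unfolding ranks only ever bound the CP rank from below — rank(T) can be strictly larger than all of them — so the matching upper bound has to come from an explicit 3-term decomposition.)
Upper bound: T is a sum of 3 rank-1 terms, T = [1, -2] ⊗ [0, 1] ⊗ [2, 4, 0] + [1, 0] ⊗ [2, -1] ⊗ [4, 2, 2] + [1, 1] ⊗ [1, -1] ⊗ [-4, 8, 0] (one valid choice — decompositions are not unique — normalised so each a, b is primitive with positive first nonzero entry; check it by expanding all entries), so rank(T) ≤ 3.
These bounds meet, so rank(T) = 3.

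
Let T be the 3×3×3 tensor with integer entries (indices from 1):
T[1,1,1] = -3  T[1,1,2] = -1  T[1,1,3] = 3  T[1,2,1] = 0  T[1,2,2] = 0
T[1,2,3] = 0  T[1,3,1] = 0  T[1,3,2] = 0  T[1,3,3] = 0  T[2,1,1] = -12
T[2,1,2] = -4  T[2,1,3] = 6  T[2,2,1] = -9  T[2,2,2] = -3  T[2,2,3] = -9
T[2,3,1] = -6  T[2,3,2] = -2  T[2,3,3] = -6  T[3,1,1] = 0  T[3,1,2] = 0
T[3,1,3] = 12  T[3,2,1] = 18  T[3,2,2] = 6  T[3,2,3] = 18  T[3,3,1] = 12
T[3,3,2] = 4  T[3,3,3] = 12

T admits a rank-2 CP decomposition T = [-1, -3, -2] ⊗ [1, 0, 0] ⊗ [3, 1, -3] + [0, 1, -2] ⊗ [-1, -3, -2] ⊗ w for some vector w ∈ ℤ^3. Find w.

Subtract the known terms from T to get the rank-1 residual R = [0, 1, -2] ⊗ [-1, -3, -2] ⊗ w, so R[i,j,k] = a[i]·b[j]·w[k]. Pick indices with nonzero a[2]·b[1] = (1)·(-1) = -1. Only the fibre through (2,1,·) is needed: R[2,1,:] = T[2,1,:] − Σₗ aₗ[2]bₗ[1]cₗ = [-12, -4, 6] − (-3)·(1)·[3, 1, -3] = [-3, -1, -3]. Then w[k] = R[2,1,k] / -1 for each k, giving w = [-3, -1, -3] / -1 = [3, 1, 3].

w = [3, 1, 3]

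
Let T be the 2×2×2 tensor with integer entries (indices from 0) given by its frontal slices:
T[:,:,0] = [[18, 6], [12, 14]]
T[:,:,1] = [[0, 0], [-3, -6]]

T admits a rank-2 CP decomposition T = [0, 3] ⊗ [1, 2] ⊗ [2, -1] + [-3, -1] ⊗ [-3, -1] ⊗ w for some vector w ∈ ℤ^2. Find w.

w = [2, 0]

Subtract the known terms from T to get the rank-1 residual R = [-3, -1] ⊗ [-3, -1] ⊗ w, so R[i,j,k] = a[i]·b[j]·w[k]. Pick indices with nonzero a[0]·b[0] = (-3)·(-3) = 9. Only the fibre through (0,0,·) is needed: R[0,0,:] = T[0,0,:] − Σₗ aₗ[0]bₗ[0]cₗ = [18, 0] − (0)·(1)·[2, -1] = [18, 0]. Then w[k] = R[0,0,k] / 9 for each k, giving w = [18, 0] / 9 = [2, 0].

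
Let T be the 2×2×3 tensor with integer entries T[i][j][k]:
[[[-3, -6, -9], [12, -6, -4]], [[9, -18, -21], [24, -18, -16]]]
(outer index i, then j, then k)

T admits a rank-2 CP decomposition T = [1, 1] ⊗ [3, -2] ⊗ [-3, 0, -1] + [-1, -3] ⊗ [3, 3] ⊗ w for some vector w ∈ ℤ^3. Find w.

Subtract the known terms from T to get the rank-1 residual R = [-1, -3] ⊗ [3, 3] ⊗ w, so R[i,j,k] = a[i]·b[j]·w[k]. Pick indices with nonzero a[0]·b[0] = (-1)·(3) = -3. Only the fibre through (0,0,·) is needed: R[0,0,:] = T[0,0,:] − Σₗ aₗ[0]bₗ[0]cₗ = [-3, -6, -9] − (1)·(3)·[-3, 0, -1] = [6, -6, -6]. Then w[k] = R[0,0,k] / -3 for each k, giving w = [6, -6, -6] / -3 = [-2, 2, 2].

w = [-2, 2, 2]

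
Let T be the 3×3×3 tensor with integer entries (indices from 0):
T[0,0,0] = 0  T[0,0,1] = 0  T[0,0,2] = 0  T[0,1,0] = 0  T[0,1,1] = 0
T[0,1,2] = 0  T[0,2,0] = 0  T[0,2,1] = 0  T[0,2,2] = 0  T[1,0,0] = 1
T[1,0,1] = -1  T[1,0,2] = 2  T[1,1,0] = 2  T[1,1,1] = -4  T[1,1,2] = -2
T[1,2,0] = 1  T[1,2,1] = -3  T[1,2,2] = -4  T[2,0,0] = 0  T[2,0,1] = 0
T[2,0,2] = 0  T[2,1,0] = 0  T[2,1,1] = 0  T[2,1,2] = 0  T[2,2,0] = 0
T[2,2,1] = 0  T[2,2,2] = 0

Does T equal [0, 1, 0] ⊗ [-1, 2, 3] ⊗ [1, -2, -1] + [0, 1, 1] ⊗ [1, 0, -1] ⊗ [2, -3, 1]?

Reconstruct entry (2,0,0) from the claimed factors: Σₗ aₗ[2]bₗ[0]cₗ[0] = (0)·(-1)·(1) + (1)·(1)·(2) = 2, but T[2,0,0] = 0. The claim is false.

No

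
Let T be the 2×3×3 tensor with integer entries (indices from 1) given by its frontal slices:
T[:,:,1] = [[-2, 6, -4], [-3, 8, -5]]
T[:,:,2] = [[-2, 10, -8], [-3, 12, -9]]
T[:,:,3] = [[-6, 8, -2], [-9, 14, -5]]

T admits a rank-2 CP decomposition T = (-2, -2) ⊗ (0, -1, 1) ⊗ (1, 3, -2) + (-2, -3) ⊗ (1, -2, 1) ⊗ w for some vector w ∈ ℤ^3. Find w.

Subtract the known terms from T to get the rank-1 residual R = (-2, -3) ⊗ (1, -2, 1) ⊗ w, so R[i,j,k] = a[i]·b[j]·w[k]. Pick indices with nonzero a[1]·b[1] = (-2)·(1) = -2. Only the fibre through (1,1,·) is needed: R[1,1,:] = T[1,1,:] − Σₗ aₗ[1]bₗ[1]cₗ = [-2, -2, -6] − (-2)·(0)·(1, 3, -2) = [-2, -2, -6]. Then w[k] = R[1,1,k] / -2 for each k, giving w = [-2, -2, -6] / -2 = (1, 1, 3).

w = (1, 1, 3)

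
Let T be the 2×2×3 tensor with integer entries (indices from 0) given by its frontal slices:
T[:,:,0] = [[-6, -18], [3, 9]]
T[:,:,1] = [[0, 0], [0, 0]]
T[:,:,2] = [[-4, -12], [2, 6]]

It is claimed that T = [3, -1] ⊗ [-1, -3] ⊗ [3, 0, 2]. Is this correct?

No

Reconstruct entry (0,0,0) from the claimed factors: Σₗ aₗ[0]bₗ[0]cₗ[0] = (3)·(-1)·(3) = -9, but T[0,0,0] = -6. The claim is false.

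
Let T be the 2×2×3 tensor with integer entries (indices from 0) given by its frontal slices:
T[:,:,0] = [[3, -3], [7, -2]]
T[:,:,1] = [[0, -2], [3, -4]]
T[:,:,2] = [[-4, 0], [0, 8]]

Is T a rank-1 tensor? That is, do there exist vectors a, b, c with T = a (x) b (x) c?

No

The mode-3 unfolding of T (rows indexed by k, columns by (i,j) = (0,0), (0,1), (1,0), (1,1)) is [[3, -3, 7, -2], [0, -2, 3, -4], [-4, 0, 0, 8]].
There the 3×3 minor on rows k ∈ {0, 1, 2}, columns (i,j) ∈ {(0,0), (0,1), (1,0)} is det [[3, -3, 7], [0, -2, 3], [-4, 0, 0]] = -20 ≠ 0, so this unfolding has rank ≥ 3; CP rank is at least every unfolding rank, so rank(T) ≥ 3.
In particular rank(T) ≥ 3 > 1, so T is not rank-1.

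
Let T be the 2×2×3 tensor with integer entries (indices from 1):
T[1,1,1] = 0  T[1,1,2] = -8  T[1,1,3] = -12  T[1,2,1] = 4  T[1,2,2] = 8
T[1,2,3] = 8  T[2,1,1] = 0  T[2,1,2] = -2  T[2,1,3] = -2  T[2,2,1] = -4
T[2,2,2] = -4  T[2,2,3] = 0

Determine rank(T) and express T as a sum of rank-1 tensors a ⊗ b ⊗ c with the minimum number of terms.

Lower bound: in the mode-3 unfolding of T (rows indexed by k, columns by (i,j)) the 3×3 minor on rows k ∈ {1, 2, 3}, columns (i,j) ∈ {(1,1), (1,2), (2,1)} is det [[0, 4, 0], [-8, 8, -2], [-12, 8, -2]] = 32 ≠ 0, so that unfolding has rank ≥ 3 and hence rank(T) ≥ 3 (CP rank is at least every unfolding rank, though it can be larger).
Upper bound: T is a sum of 3 rank-1 terms, T = (0, 1) ⊗ (1, 2) ⊗ (-2, -2, 0) + (1, 0) ⊗ (1, -1) ⊗ (-4, -8, -8) + (2, 1) ⊗ (1, 0) ⊗ (2, 0, -2) (written with every a and b primitive with positive leading entry and the scale carried by c; CP decompositions are not unique, and this one is verified by expanding entrywise), so rank(T) ≤ 3.
These bounds meet, so rank(T) = 3.

rank(T) = 3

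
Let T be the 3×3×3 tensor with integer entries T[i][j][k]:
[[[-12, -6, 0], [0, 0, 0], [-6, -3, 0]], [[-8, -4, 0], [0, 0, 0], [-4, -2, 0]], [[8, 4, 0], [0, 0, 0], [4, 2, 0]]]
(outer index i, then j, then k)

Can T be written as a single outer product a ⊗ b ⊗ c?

Yes

If T = a ⊗ b ⊗ c then every fibre of T is a multiple of the corresponding factor, so read the factors off the fibres through the nonzero entry T[0,0,0] = -12.
The mode-1 fibre T[:,0,0] = [-12, -8, 8] gives a = [3, 2, -2] (primitive direction); the mode-2 fibre T[0,:,0] = [-12, 0, -6] gives b = [2, 0, 1]; then c[k] = T[0,0,k] / (a[0]·b[0]) = [-12, -6, 0] / 6 = [-2, -1, 0].
Expanding [3, 2, -2] ⊗ [2, 0, 1] ⊗ [-2, -1, 0] reproduces all 27 entries of T, so T = [3, 2, -2] ⊗ [2, 0, 1] ⊗ [-2, -1, 0] and rank(T) ≤ 1.
Equivalently every frontal slice T[:,:,k] is c[k] times the rank-1 matrix [3, 2, -2] ⊗ [2, 0, 1]. So T has rank 1 (it is nonzero).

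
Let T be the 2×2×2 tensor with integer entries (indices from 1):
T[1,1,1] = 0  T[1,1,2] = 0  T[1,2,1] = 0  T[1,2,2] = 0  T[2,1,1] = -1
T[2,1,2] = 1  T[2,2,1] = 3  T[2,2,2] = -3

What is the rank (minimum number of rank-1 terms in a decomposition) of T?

1

Lower bound: T ≠ 0 (e.g. T[2,1,1] = -1), so rank(T) ≥ 1.
Upper bound: if T = a ⊗ b ⊗ c then every fibre of T is a multiple of the corresponding factor, so read the factors off the fibres through the nonzero entry T[2,1,1] = -1.
The mode-1 fibre T[:,1,1] = [0, -1] gives a = [0, 1] (primitive direction); the mode-2 fibre T[2,:,1] = [-1, 3] gives b = [1, -3]; then c[k] = T[2,1,k] / (a[2]·b[1]) = [-1, 1] / 1 = [-1, 1].
Expanding [0, 1] ⊗ [1, -3] ⊗ [-1, 1] reproduces all 8 entries of T, so T = [0, 1] ⊗ [1, -3] ⊗ [-1, 1] and rank(T) ≤ 1.
These bounds meet, so rank(T) = 1.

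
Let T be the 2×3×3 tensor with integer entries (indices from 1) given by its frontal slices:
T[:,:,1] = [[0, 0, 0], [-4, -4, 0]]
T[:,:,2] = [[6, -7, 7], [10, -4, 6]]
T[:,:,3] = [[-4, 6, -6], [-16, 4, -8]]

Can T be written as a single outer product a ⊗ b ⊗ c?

No

The mode-3 unfolding of T (rows indexed by k, columns by (i,j) = (1,1), (1,2), (1,3), (2,1), (2,2), (2,3)) is [[0, 0, 0, -4, -4, 0], [6, -7, 7, 10, -4, 6], [-4, 6, -6, -16, 4, -8]].
There the 3×3 minor on rows k ∈ {1, 2, 3}, columns (i,j) ∈ {(1,1), (1,2), (2,1)} is det [[0, 0, -4], [6, -7, 10], [-4, 6, -16]] = -32 ≠ 0, so this unfolding has rank ≥ 3; CP rank is at least every unfolding rank, so rank(T) ≥ 3.
In particular rank(T) ≥ 3 > 1, so T is not rank-1.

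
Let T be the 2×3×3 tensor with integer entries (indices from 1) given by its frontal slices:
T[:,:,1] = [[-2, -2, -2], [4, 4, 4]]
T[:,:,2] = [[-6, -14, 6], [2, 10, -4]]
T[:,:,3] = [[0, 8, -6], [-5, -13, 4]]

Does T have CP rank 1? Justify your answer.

No

The mode-3 unfolding of T (rows indexed by k, columns by (i,j) = (1,1), (1,2), (1,3), (2,1), (2,2), (2,3)) is [[-2, -2, -2, 4, 4, 4], [-6, -14, 6, 2, 10, -4], [0, 8, -6, -5, -13, 4]].
There the 3×3 minor on rows k ∈ {1, 2, 3}, columns (i,j) ∈ {(1,1), (1,2), (1,3)} is det [[-2, -2, -2], [-6, -14, 6], [0, 8, -6]] = 96 ≠ 0, so this unfolding has rank ≥ 3; CP rank is at least every unfolding rank, so rank(T) ≥ 3.
In particular rank(T) ≥ 3 > 1, so T is not rank-1.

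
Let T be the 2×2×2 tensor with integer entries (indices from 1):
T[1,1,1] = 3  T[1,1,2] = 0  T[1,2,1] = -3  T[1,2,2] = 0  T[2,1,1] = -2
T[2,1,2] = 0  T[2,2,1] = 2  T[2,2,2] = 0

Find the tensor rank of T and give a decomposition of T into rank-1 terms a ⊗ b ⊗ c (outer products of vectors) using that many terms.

Lower bound: T ≠ 0 (e.g. T[1,1,1] = 3), so rank(T) ≥ 1.
Upper bound: if T = a ⊗ b ⊗ c then every fibre of T is a multiple of the corresponding factor, so read the factors off the fibres through the nonzero entry T[1,1,1] = 3.
The mode-1 fibre T[:,1,1] = [3, -2] gives a = [3, -2] (primitive direction); the mode-2 fibre T[1,:,1] = [3, -3] gives b = [1, -1]; then c[k] = T[1,1,k] / (a[1]·b[1]) = [3, 0] / 3 = [1, 0].
Expanding [3, -2] ⊗ [1, -1] ⊗ [1, 0] reproduces all 8 entries of T, so T = [3, -2] ⊗ [1, -1] ⊗ [1, 0] and rank(T) ≤ 1.
These bounds meet, so rank(T) = 1.
Check entry T[2,2,2] = 0: (-2)·(-1)·(0) = 0.

rank(T) = 1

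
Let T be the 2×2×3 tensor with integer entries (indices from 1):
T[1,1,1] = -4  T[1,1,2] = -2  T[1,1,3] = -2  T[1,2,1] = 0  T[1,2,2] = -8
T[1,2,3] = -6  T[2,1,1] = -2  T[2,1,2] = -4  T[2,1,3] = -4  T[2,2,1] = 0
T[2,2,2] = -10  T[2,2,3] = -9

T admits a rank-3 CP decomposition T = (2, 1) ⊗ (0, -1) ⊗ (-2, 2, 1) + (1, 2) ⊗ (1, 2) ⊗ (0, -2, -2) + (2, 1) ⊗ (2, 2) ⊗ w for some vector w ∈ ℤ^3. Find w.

Subtract the known terms from T to get the rank-1 residual R = (2, 1) ⊗ (2, 2) ⊗ w, so R[i,j,k] = a[i]·b[j]·w[k]. Pick indices with nonzero a[1]·b[1] = (2)·(2) = 4. Only the fibre through (1,1,·) is needed: R[1,1,:] = T[1,1,:] − Σₗ aₗ[1]bₗ[1]cₗ = [-4, -2, -2] − (2)·(0)·(-2, 2, 1) − (1)·(1)·(0, -2, -2) = [-4, 0, 0]. Then w[k] = R[1,1,k] / 4 for each k, giving w = [-4, 0, 0] / 4 = (-1, 0, 0).

w = (-1, 0, 0)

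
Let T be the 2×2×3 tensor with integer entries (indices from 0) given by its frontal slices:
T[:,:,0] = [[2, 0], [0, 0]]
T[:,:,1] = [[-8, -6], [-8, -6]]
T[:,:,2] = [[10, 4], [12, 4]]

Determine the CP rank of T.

Lower bound: in the mode-3 unfolding of T (rows indexed by k, columns by (i,j)) the 3×3 minor on rows k ∈ {0, 1, 2}, columns (i,j) ∈ {(0,0), (0,1), (1,0)} is det [[2, 0, 0], [-8, -6, -8], [10, 4, 12]] = -80 ≠ 0, so that unfolding has rank ≥ 3 and hence rank(T) ≥ 3 (CP rank is at least every unfolding rank, though it can be larger).
Upper bound: T is a sum of 3 rank-1 terms, T = (1, 1) ⊗ (0, 1) ⊗ (-2, -2, 0) + (1, 1) ⊗ (2, 1) ⊗ (2, -4, 4) + (1, 2) ⊗ (1, 0) ⊗ (-2, 0, 2) (written with every a and b primitive with positive leading entry and the scale carried by c; CP decompositions are not unique, and this one is verified by expanding entrywise), so rank(T) ≤ 3.
These bounds meet, so rank(T) = 3.

3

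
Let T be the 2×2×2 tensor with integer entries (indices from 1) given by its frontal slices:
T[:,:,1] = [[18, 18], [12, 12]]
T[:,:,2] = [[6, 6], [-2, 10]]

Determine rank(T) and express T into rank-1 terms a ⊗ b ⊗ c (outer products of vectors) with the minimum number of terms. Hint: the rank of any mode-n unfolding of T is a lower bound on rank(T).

Lower bound: the mode-2 unfolding of T (rows indexed by j, columns by (i,k) = (1,1), (1,2), (2,1), (2,2)) is [[18, 6, 12, -2], [18, 6, 12, 10]].
There the 2×2 minor on rows j ∈ {1, 2}, columns (i,k) ∈ {(1,1), (2,2)} is det [[18, -2], [18, 10]] = 216 ≠ 0, so this unfolding has rank ≥ 2; CP rank is at least every unfolding rank, so rank(T) ≥ 2. (Flattening ranks never certify an upper bound on CP rank; for that we must actually write T with 2 rank-1 terms.)
Upper bound — finding two terms. Write S_k = T[:,:,k] for the frontal slices: S₁ = [[18, 18], [12, 12]], S₂ = [[6, 6], [-2, 10]].
If T = a₁ ⊗ b₁ ⊗ c₁ + a₂ ⊗ b₂ ⊗ c₂ then each S_k = c₁[k]·a₁b₁ᵀ + c₂[k]·a₂b₂ᵀ. S₁ and S₂ are linearly independent, so a₁b₁ᵀ and a₂b₂ᵀ must span the same plane of matrices: they are the rank-1 matrices of the form x·S₁ + y·S₂.
det(x·S₁ + y·S₂) is 216·xy + 72·y² = 72·(y)(3·x + y), vanishing at (x:y) = (1:0) and (1:-3).
M₁ = S₁ = [[18, 18], [12, 12]] = 6·(3, 2)(1, 1)ᵀ and M₂ = S₁ − 3·S₂ = [[0, 0], [18, -18]] = 18·(0, 1)(1, -1)ᵀ, so take a₁ = (3, 2), b₁ = (1, 1), a₂ = (0, 1), b₂ = (1, -1).
Each slice is an integer combination of E₁ = a₁b₁ᵀ and E₂ = a₂b₂ᵀ: S₁ = 6·E₁, S₂ = 2·E₁ − 6·E₂; reading off coefficients, c₁ = (6, 2) and c₂ = (0, -6).
Hence T = (3, 2) ⊗ (1, 1) ⊗ (6, 2) + (0, 1) ⊗ (1, -1) ⊗ (0, -6), so rank(T) ≤ 2.
These bounds meet, so rank(T) = 2.

rank(T) = 2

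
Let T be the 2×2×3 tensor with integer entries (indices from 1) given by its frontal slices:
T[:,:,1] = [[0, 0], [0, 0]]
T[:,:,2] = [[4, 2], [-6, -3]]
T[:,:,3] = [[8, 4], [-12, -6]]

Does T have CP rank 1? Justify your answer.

If T = a (x) b (x) c then every fibre of T is a multiple of the corresponding factor, so read the factors off the fibres through the nonzero entry T[1,1,2] = 4.
The mode-1 fibre T[:,1,2] = [4, -6] gives a = [2, -3] (primitive direction); the mode-2 fibre T[1,:,2] = [4, 2] gives b = [2, 1]; then c[k] = T[1,1,k] / (a[1]·b[1]) = [0, 4, 8] / 4 = [0, 1, 2].
Expanding [2, -3] (x) [2, 1] (x) [0, 1, 2] reproduces all 12 entries of T, so T = [2, -3] (x) [2, 1] (x) [0, 1, 2] and rank(T) ≤ 1.
Equivalently every frontal slice T[:,:,k] is c[k] times the rank-1 matrix [2, -3] (x) [2, 1]. So T has rank 1 (it is nonzero).

Yes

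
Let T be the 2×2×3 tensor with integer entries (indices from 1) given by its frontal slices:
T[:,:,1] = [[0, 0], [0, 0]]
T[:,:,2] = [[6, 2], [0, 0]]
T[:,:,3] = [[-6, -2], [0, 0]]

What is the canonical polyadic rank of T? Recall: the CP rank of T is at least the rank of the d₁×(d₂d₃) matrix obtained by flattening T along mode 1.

Lower bound: T ≠ 0 (e.g. T[1,1,2] = 6), so rank(T) ≥ 1.
Upper bound: if T = a ∘ b ∘ c then every fibre of T is a multiple of the corresponding factor, so read the factors off the fibres through the nonzero entry T[1,1,2] = 6.
The mode-1 fibre T[:,1,2] = [6, 0] gives a = [1, 0] (primitive direction); the mode-2 fibre T[1,:,2] = [6, 2] gives b = [3, 1]; then c[k] = T[1,1,k] / (a[1]·b[1]) = [0, 6, -6] / 3 = [0, 2, -2].
Expanding [1, 0] ∘ [3, 1] ∘ [0, 2, -2] reproduces all 12 entries of T, so T = [1, 0] ∘ [3, 1] ∘ [0, 2, -2] and rank(T) ≤ 1.
These bounds meet, so rank(T) = 1.

1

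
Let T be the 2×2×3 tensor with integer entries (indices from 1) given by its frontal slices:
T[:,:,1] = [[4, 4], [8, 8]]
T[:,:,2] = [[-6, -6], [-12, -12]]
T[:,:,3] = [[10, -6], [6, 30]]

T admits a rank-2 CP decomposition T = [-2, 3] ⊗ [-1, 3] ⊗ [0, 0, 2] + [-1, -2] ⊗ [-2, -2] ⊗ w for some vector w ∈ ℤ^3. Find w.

Subtract the known terms from T to get the rank-1 residual R = [-1, -2] ⊗ [-2, -2] ⊗ w, so R[i,j,k] = a[i]·b[j]·w[k]. Pick indices with nonzero a[1]·b[1] = (-1)·(-2) = 2. Only the fibre through (1,1,·) is needed: R[1,1,:] = T[1,1,:] − Σₗ aₗ[1]bₗ[1]cₗ = [4, -6, 10] − (-2)·(-1)·[0, 0, 2] = [4, -6, 6]. Then w[k] = R[1,1,k] / 2 for each k, giving w = [4, -6, 6] / 2 = [2, -3, 3].

w = [2, -3, 3]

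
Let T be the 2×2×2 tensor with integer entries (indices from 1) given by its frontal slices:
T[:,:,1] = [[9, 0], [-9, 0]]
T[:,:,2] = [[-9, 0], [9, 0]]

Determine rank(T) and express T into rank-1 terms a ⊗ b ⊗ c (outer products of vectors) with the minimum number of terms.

rank(T) = 1

Lower bound: T ≠ 0 (e.g. T[1,1,1] = 9), so rank(T) ≥ 1.
Upper bound: if T = a ⊗ b ⊗ c then every fibre of T is a multiple of the corresponding factor, so read the factors off the fibres through the nonzero entry T[1,1,1] = 9.
The mode-1 fibre T[:,1,1] = [9, -9] gives a = (1, -1) (primitive direction); the mode-2 fibre T[1,:,1] = [9, 0] gives b = (1, 0); then c[k] = T[1,1,k] / (a[1]·b[1]) = [9, -9] / 1 = (9, -9).
Expanding (1, -1) ⊗ (1, 0) ⊗ (9, -9) reproduces all 8 entries of T, so T = (1, -1) ⊗ (1, 0) ⊗ (9, -9) and rank(T) ≤ 1.
These bounds meet, so rank(T) = 1.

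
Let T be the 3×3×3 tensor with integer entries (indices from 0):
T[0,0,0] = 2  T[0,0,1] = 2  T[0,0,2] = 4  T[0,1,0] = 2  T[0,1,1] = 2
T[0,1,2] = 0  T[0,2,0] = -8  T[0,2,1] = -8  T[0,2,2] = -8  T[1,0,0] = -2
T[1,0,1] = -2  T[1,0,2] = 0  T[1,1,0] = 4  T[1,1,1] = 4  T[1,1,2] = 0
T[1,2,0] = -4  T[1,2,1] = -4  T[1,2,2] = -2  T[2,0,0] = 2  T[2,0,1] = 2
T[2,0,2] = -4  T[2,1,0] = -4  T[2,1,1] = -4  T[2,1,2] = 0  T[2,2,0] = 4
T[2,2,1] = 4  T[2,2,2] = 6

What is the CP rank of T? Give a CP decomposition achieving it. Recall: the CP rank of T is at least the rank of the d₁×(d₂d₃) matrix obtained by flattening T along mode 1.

Lower bound: the mode-2 unfolding of T (rows indexed by j, columns by (i,k) = (0,0), (0,1), (0,2), (1,0), (1,1), (1,2), (2,0), (2,1), (2,2)) is [[2, 2, 4, -2, -2, 0, 2, 2, -4], [2, 2, 0, 4, 4, 0, -4, -4, 0], [-8, -8, -8, -4, -4, -2, 4, 4, 6]].
There the 3×3 minor on rows j ∈ {0, 1, 2}, columns (i,k) ∈ {(0,0), (0,2), (1,2)} is det [[2, 4, 0], [2, 0, 0], [-8, -8, -2]] = 16 ≠ 0, so this unfolding has rank ≥ 3; CP rank is at least every unfolding rank, so rank(T) ≥ 3. (Flattening ranks never certify an upper bound on CP rank; for that we must actually write T with 3 rank-1 terms.)
Upper bound: T is a sum of 3 rank-1 terms, T = [0, 1, 1] ⊗ [1, 0, -1] ⊗ [0, 0, -2] + [1, 2, -2] ⊗ [1, -1, 0] ⊗ [-2, -2, 0] + [2, 1, -1] ⊗ [1, 0, -2] ⊗ [2, 2, 2] (one valid choice — decompositions are not unique — normalised so each a, b is primitive with positive first nonzero entry; check it by expanding all entries), so rank(T) ≤ 3.
These bounds meet, so rank(T) = 3.

rank(T) = 3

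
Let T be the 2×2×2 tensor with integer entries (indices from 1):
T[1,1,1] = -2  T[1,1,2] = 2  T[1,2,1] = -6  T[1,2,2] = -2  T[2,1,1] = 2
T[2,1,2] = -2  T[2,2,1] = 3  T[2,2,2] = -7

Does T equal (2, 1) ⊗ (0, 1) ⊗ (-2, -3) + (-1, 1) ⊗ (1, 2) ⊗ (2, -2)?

Reconstruct entry (1,2,1) from the claimed factors: Σₗ aₗ[1]bₗ[2]cₗ[1] = (2)·(1)·(-2) + (-1)·(2)·(2) = -8, but T[1,2,1] = -6. The claim is false.

No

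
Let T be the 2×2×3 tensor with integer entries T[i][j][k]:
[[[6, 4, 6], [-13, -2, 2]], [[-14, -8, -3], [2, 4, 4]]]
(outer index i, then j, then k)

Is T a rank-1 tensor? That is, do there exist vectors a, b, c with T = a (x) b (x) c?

No

The mode-3 unfolding of T (rows indexed by k, columns by (i,j) = (0,0), (0,1), (1,0), (1,1)) is [[6, -13, -14, 2], [4, -2, -8, 4], [6, 2, -3, 4]].
There the 3×3 minor on rows k ∈ {0, 1, 2}, columns (i,j) ∈ {(0,0), (0,1), (1,0)} is det [[6, -13, -14], [4, -2, -8], [6, 2, -3]] = 320 ≠ 0, so this unfolding has rank ≥ 3; CP rank is at least every unfolding rank, so rank(T) ≥ 3.
In particular rank(T) ≥ 3 > 1, so T is not rank-1.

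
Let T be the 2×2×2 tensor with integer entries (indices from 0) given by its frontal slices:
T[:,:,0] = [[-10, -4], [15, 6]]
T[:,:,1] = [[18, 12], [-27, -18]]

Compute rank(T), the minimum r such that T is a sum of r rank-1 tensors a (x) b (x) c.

2

Lower bound: in the mode-2 unfolding of T (rows indexed by j, columns by (i,k)) the 2×2 minor on rows j ∈ {0, 1}, columns (i,k) ∈ {(0,0), (0,1)} is det [[-10, 18], [-4, 12]] = -48 ≠ 0, so that unfolding has rank ≥ 2 and hence rank(T) ≥ 2 (CP rank is at least every unfolding rank, though it can be larger).
Upper bound: T[i,:,:] = a[i]·M for every slice, with a = (2, -3) and M = [[-5, 9], [-2, 6]] (rows j, columns k).
Splitting M by its rows (j = 0, 1), M = (1, 0)(-5, 9)ᵀ + (0, 1)(-2, 6)ᵀ.
Hence T = (2, -3) (x) (1, 0) (x) (-5, 9) + (2, -3) (x) (0, 1) (x) (-2, 6), so rank(T) ≤ 2.
These bounds meet, so rank(T) = 2.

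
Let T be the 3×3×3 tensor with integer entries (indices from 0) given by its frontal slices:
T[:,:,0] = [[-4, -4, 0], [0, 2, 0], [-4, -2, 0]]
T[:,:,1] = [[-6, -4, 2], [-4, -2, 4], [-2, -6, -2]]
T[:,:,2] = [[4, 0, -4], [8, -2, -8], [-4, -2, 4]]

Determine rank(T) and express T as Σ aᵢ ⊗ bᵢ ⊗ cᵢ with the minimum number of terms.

Lower bound: the mode-1 unfolding of T (rows indexed by i, columns by (j,k) = (0,0), (0,1), (0,2), (1,0), (1,1), (1,2), (2,0), (2,1), (2,2)) is [[-4, -6, 4, -4, -4, 0, 0, 2, -4], [0, -4, 8, 2, -2, -2, 0, 4, -8], [-4, -2, -4, -2, -6, -2, 0, -2, 4]].
There the 3×3 minor on rows i ∈ {0, 1, 2}, columns (j,k) ∈ {(0,0), (0,1), (1,0)} is det [[-4, -6, -4], [0, -4, 2], [-4, -2, -2]] = 64 ≠ 0, so this unfolding has rank ≥ 3; CP rank is at least every unfolding rank, so rank(T) ≥ 3. (Flattening ranks never certify an upper bound on CP rank; for that we must actually write T with 3 rank-1 terms.)
Upper bound: T is a sum of 3 rank-1 terms, T = [0, 1, 1] ⊗ [0, 1, 0] ⊗ [2, -2, -2] + [1, 0, 1] ⊗ [1, 1, 0] ⊗ [-4, -4, 0] + [1, 2, -1] ⊗ [1, 0, -1] ⊗ [0, -2, 4] (written with every a and b primitive with positive leading entry and the scale carried by c; CP decompositions are not unique, and this one is verified by expanding entrywise), so rank(T) ≤ 3.
These bounds meet, so rank(T) = 3.

rank(T) = 3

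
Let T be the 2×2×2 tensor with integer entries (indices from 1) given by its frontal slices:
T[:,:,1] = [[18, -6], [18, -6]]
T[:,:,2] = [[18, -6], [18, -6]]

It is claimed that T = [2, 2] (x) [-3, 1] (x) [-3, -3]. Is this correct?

Reconstruct entrywise from the claimed factors. For example, T[1,2,1] = -6 and Σₗ aₗ[1]bₗ[2]cₗ[1] = (2)·(1)·(-3) = -6; checking all 8 entries, every one matches. The claim holds.

Yes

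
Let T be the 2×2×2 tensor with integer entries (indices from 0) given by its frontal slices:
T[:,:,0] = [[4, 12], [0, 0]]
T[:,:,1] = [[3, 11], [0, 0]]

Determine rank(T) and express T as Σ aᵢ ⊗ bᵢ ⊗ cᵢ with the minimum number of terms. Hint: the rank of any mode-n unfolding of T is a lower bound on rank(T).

Lower bound: the mode-3 unfolding of T (rows indexed by k, columns by (i,j) = (0,0), (0,1), (1,0), (1,1)) is [[4, 12, 0, 0], [3, 11, 0, 0]].
There the 2×2 minor on rows k ∈ {0, 1}, columns (i,j) ∈ {(0,0), (0,1)} is det [[4, 12], [3, 11]] = 8 ≠ 0, so this unfolding has rank ≥ 2; CP rank is at least every unfolding rank, so rank(T) ≥ 2. (Unfolding ranks only ever bound the CP rank from below — rank(T) can be strictly larger than all of them — so the matching upper bound has to come from an explicit 2-term decomposition.)
Upper bound — finding two terms. Every mode-1 slice of T is a multiple of one matrix: T[i,:,:] = a[i]·M with a = [1, 0] and M = [[4, 3], [12, 11]] (rows indexed by j, columns by k). So it suffices to write M as a sum of two rank-1 matrices.
Splitting M by its rows (j = 0, 1), M = [1, 0][4, 3]ᵀ + [0, 1][12, 11]ᵀ.
Hence T = [1, 0] ⊗ [1, 0] ⊗ [4, 3] + [1, 0] ⊗ [0, 1] ⊗ [12, 11], so rank(T) ≤ 2.
These bounds meet, so rank(T) = 2.

rank(T) = 2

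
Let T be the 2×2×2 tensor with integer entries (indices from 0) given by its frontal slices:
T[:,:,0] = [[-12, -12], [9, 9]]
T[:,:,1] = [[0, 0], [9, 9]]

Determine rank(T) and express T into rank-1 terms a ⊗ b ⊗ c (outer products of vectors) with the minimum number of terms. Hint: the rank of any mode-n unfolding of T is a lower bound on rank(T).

rank(T) = 2

Lower bound: the mode-3 unfolding of T (rows indexed by k, columns by (i,j) = (0,0), (0,1), (1,0), (1,1)) is [[-12, -12, 9, 9], [0, 0, 9, 9]].
There the 2×2 minor on rows k ∈ {0, 1}, columns (i,j) ∈ {(0,0), (1,0)} is det [[-12, 9], [0, 9]] = -108 ≠ 0, so this unfolding has rank ≥ 2; CP rank is at least every unfolding rank, so rank(T) ≥ 2. (Flattening ranks never certify an upper bound on CP rank; for that we must actually write T with 2 rank-1 terms.)
Upper bound — finding two terms. Every mode-2 slice of T is a multiple of one matrix: T[:,j,:] = b[j]·M with b = [1, 1] and M = [[-12, 0], [9, 9]] (rows indexed by i, columns by k). So it suffices to write M as a sum of two rank-1 matrices.
Splitting M by its rows (i = 0, 1), M = [1, 0][-12, 0]ᵀ + [0, 1][9, 9]ᵀ.
Hence T = [1, 0] ⊗ [1, 1] ⊗ [-12, 0] + [0, 1] ⊗ [1, 1] ⊗ [9, 9], so rank(T) ≤ 2.
These bounds meet, so rank(T) = 2.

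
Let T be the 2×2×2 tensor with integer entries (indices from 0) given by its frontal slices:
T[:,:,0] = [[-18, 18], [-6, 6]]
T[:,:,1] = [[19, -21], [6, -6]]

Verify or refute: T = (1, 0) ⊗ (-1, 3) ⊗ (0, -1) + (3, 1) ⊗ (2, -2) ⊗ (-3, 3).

Yes

Reconstruct entrywise from the claimed factors. For example, T[1,1,1] = -6 and Σₗ aₗ[1]bₗ[1]cₗ[1] = (0)·(3)·(-1) + (1)·(-2)·(3) = -6; checking all 8 entries, every one matches. The claim holds.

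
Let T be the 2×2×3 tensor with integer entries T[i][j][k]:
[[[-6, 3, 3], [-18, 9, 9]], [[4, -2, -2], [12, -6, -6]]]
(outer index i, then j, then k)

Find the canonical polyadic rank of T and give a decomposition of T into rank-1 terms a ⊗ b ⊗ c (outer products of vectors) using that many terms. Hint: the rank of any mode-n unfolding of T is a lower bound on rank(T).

Lower bound: T ≠ 0 (e.g. T[0,0,0] = -6), so rank(T) ≥ 1.
Upper bound: if T = a ⊗ b ⊗ c then every fibre of T is a multiple of the corresponding factor, so read the factors off the fibres through the nonzero entry T[0,0,0] = -6.
The mode-1 fibre T[:,0,0] = [-6, 4] gives a = (3, -2) (primitive direction); the mode-2 fibre T[0,:,0] = [-6, -18] gives b = (1, 3); then c[k] = T[0,0,k] / (a[0]·b[0]) = [-6, 3, 3] / 3 = (-2, 1, 1).
Expanding (3, -2) ⊗ (1, 3) ⊗ (-2, 1, 1) reproduces all 12 entries of T, so T = (3, -2) ⊗ (1, 3) ⊗ (-2, 1, 1) and rank(T) ≤ 1.
These bounds meet, so rank(T) = 1.
Check entry T[0,0,0] = -6: (3)·(1)·(-2) = -6.

rank(T) = 1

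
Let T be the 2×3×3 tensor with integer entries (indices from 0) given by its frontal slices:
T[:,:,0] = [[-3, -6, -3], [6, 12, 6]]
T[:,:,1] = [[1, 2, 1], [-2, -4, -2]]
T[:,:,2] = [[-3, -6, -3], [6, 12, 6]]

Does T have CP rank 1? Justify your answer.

If T = a ⊗ b ⊗ c then every fibre of T is a multiple of the corresponding factor, so read the factors off the fibres through the nonzero entry T[0,0,0] = -3.
The mode-1 fibre T[:,0,0] = [-3, 6] gives a = [1, -2] (primitive direction); the mode-2 fibre T[0,:,0] = [-3, -6, -3] gives b = [1, 2, 1]; then c[k] = T[0,0,k] / (a[0]·b[0]) = [-3, 1, -3] / 1 = [-3, 1, -3].
Expanding [1, -2] ⊗ [1, 2, 1] ⊗ [-3, 1, -3] reproduces all 18 entries of T, so T = [1, -2] ⊗ [1, 2, 1] ⊗ [-3, 1, -3] and rank(T) ≤ 1.
Equivalently every frontal slice T[:,:,k] is c[k] times the rank-1 matrix [1, -2] ⊗ [1, 2, 1]. So T has rank 1 (it is nonzero).

Yes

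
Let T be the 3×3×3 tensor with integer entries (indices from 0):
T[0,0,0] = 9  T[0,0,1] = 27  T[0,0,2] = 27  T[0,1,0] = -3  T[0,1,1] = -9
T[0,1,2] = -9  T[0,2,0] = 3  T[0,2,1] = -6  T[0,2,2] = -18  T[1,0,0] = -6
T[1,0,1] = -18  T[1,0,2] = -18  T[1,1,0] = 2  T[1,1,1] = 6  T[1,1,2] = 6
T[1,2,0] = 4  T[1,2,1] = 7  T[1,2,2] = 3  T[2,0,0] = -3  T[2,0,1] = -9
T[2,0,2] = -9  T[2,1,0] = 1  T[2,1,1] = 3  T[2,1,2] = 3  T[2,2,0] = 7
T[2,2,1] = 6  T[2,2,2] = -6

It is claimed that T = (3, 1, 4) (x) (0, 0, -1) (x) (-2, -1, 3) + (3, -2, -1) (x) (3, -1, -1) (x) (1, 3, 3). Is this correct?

No

Reconstruct entry (2,2,0) from the claimed factors: Σₗ aₗ[2]bₗ[2]cₗ[0] = (4)·(-1)·(-2) + (-1)·(-1)·(1) = 9, but T[2,2,0] = 7. The claim is false.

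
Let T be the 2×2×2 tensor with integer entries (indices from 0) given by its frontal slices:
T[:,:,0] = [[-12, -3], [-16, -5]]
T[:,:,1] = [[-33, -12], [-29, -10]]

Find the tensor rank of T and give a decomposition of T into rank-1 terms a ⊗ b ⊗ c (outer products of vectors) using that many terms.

Lower bound: in the mode-2 unfolding of T (rows indexed by j, columns by (i,k)) the 2×2 minor on rows j ∈ {0, 1}, columns (i,k) ∈ {(0,0), (0,1)} is det [[-12, -33], [-3, -12]] = 45 ≠ 0, so that unfolding has rank ≥ 2 and hence rank(T) ≥ 2 (CP rank is at least every unfolding rank, though it can be larger).
Upper bound: with S_k = T[:,:,k], the two rank-1 terms a₁b₁ᵀ, a₂b₂ᵀ are the rank-1 members of the pencil x·S₀ + y·S₁.
det(x·S₀ + y·S₁) is 12·x² + 6·xy − 18·y² = 6·(2·x + 3·y)(x − y), vanishing at (x:y) = (3:-2) and (1:1).
M₁ = 3·S₀ − 2·S₁ = [[30, 15], [10, 5]] = 5·[3, 1][2, 1]ᵀ and M₂ = S₀ + S₁ = [[-45, -15], [-45, -15]] = (-15)·[1, 1][3, 1]ᵀ, so take a₁ = [3, 1], b₁ = [2, 1], a₂ = [1, 1], b₂ = [3, 1].
Each slice is an integer combination of E₁ = a₁b₁ᵀ and E₂ = a₂b₂ᵀ: S₀ = E₁ − 6·E₂, S₁ = −E₁ − 9·E₂; reading off coefficients, c₁ = [1, -1] and c₂ = [-6, -9].
Hence T = [3, 1] ⊗ [2, 1] ⊗ [1, -1] + [1, 1] ⊗ [3, 1] ⊗ [-6, -9], so rank(T) ≤ 2.
These bounds meet, so rank(T) = 2.

rank(T) = 2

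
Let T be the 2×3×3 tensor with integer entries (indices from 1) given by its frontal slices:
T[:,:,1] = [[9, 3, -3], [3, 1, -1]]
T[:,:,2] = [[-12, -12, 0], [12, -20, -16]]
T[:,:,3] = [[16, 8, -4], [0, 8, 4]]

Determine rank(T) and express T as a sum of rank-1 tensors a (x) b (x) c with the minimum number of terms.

rank(T) = 2

Lower bound: in the mode-2 unfolding of T (rows indexed by j, columns by (i,k)) the 2×2 minor on rows j ∈ {1, 2}, columns (i,k) ∈ {(1,1), (1,2)} is det [[9, -12], [3, -12]] = -72 ≠ 0, so that unfolding has rank ≥ 2 and hence rank(T) ≥ 2 (CP rank is at least every unfolding rank, though it can be larger).
Upper bound: with S_k = T[:,:,k], the two rank-1 terms a₁b₁ᵀ, a₂b₂ᵀ are the rank-1 members of the pencil x·S₁ + y·S₂.
The 2×2 minor of x·S₁ + y·S₂ on rows {1,2}, columns {1,2} is −192·xy + 384·y² = (-192)·(x − 2·y)(y), vanishing at (x:y) = (2:1) and (1:0).
M₁ = 2·S₁ + S₂ = [[6, -6, -6], [18, -18, -18]] = 6·[1, 3][1, -1, -1]ᵀ and M₂ = S₁ = [[9, 3, -3], [3, 1, -1]] = [3, 1][3, 1, -1]ᵀ, so take a₁ = [1, 3], b₁ = [1, -1, -1], a₂ = [3, 1], b₂ = [3, 1, -1].
Each slice is an integer combination of E₁ = a₁b₁ᵀ and E₂ = a₂b₂ᵀ: S₁ = E₂, S₂ = 6·E₁ − 2·E₂, S₃ = −2·E₁ + 2·E₂; reading off coefficients, c₁ = [0, 6, -2] and c₂ = [1, -2, 2].
Hence T = [1, 3] (x) [1, -1, -1] (x) [0, 6, -2] + [3, 1] (x) [3, 1, -1] (x) [1, -2, 2], so rank(T) ≤ 2.
These bounds meet, so rank(T) = 2.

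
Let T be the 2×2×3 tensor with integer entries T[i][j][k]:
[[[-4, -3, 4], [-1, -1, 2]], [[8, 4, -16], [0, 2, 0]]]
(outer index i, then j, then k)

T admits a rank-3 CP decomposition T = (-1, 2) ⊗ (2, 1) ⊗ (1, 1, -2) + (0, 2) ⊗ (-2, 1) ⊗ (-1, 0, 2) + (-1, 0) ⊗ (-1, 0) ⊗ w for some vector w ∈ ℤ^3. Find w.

w = (-2, -1, 0)

Subtract the known terms from T to get the rank-1 residual R = (-1, 0) ⊗ (-1, 0) ⊗ w, so R[i,j,k] = a[i]·b[j]·w[k]. Pick indices with nonzero a[0]·b[0] = (-1)·(-1) = 1. Only the fibre through (0,0,·) is needed: R[0,0,:] = T[0,0,:] − Σₗ aₗ[0]bₗ[0]cₗ = [-4, -3, 4] − (-1)·(2)·(1, 1, -2) − (0)·(-2)·(-1, 0, 2) = [-2, -1, 0]. Then w[k] = R[0,0,k] / 1 for each k, giving w = [-2, -1, 0] / 1 = (-2, -1, 0).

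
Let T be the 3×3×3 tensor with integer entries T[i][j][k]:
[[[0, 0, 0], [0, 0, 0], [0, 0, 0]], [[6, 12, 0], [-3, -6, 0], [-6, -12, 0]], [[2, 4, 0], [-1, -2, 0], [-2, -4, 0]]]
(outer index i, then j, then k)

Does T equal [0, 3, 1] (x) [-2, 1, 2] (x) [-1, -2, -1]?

Reconstruct entry (1,0,2) from the claimed factors: Σₗ aₗ[1]bₗ[0]cₗ[2] = (3)·(-2)·(-1) = 6, but T[1,0,2] = 0. The claim is false.

No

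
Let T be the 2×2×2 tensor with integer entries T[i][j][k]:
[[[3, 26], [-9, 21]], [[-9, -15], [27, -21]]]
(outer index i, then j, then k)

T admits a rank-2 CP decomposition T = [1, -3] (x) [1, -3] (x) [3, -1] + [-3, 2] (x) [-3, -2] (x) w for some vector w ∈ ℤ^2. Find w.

w = [0, 3]

Subtract the known terms from T to get the rank-1 residual R = [-3, 2] (x) [-3, -2] (x) w, so R[i,j,k] = a[i]·b[j]·w[k]. Pick indices with nonzero a[0]·b[0] = (-3)·(-3) = 9. Only the fibre through (0,0,·) is needed: R[0,0,:] = T[0,0,:] − Σₗ aₗ[0]bₗ[0]cₗ = [3, 26] − (1)·(1)·[3, -1] = [0, 27]. Then w[k] = R[0,0,k] / 9 for each k, giving w = [0, 27] / 9 = [0, 3].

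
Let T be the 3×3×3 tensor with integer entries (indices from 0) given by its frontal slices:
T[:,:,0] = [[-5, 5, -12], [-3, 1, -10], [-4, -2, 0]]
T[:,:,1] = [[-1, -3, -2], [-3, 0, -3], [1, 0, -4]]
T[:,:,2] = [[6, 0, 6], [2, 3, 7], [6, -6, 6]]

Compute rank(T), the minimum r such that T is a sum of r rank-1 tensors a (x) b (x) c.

Lower bound: the mode-3 unfolding of T (rows indexed by k, columns by (i,j) = (0,0), (0,1), (0,2), (1,0), (1,1), (1,2), (2,0), (2,1), (2,2)) is [[-5, 5, -12, -3, 1, -10, -4, -2, 0], [-1, -3, -2, -3, 0, -3, 1, 0, -4], [6, 0, 6, 2, 3, 7, 6, -6, 6]].
There the 3×3 minor on rows k ∈ {0, 1, 2}, columns (i,j) ∈ {(0,0), (0,1), (0,2)} is det [[-5, 5, -12], [-1, -3, -2], [6, 0, 6]] = -156 ≠ 0, so this unfolding has rank ≥ 3; CP rank is at least every unfolding rank, so rank(T) ≥ 3. (Flattening ranks never certify an upper bound on CP rank; for that we must actually write T with 3 rank-1 terms.)
Upper bound: T is a sum of 3 rank-1 terms, T = [1, -1, 2] (x) [1, -1, 0] (x) [-1, 1, 2] + [2, 1, -2] (x) [0, 1, -1] (x) [2, -1, 1] + [2, 2, 1] (x) [1, 0, 2] (x) [-2, -1, 2] (one valid choice — decompositions are not unique — normalised so each a, b is primitive with positive first nonzero entry; check it by expanding all entries), so rank(T) ≤ 3.
These bounds meet, so rank(T) = 3.
Check entry T[0,0,1] = -1: (1)·(1)·(1) + (2)·(0)·(-1) + (2)·(1)·(-1) = -1.

3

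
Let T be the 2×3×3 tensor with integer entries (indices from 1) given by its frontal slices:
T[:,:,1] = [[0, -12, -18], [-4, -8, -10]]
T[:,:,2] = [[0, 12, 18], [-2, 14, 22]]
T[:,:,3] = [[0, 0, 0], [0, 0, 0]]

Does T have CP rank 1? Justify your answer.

The mode-3 unfolding of T (rows indexed by k, columns by (i,j) = (1,1), (1,2), (1,3), (2,1), (2,2), (2,3)) is [[0, -12, -18, -4, -8, -10], [0, 12, 18, -2, 14, 22], [0, 0, 0, 0, 0, 0]].
There the 2×2 minor on rows k ∈ {1, 2}, columns (i,j) ∈ {(1,2), (2,1)} is det [[-12, -4], [12, -2]] = 72 ≠ 0, so this unfolding has rank ≥ 2; CP rank is at least every unfolding rank, so rank(T) ≥ 2.
In particular rank(T) ≥ 2 > 1, so T is not rank-1.

No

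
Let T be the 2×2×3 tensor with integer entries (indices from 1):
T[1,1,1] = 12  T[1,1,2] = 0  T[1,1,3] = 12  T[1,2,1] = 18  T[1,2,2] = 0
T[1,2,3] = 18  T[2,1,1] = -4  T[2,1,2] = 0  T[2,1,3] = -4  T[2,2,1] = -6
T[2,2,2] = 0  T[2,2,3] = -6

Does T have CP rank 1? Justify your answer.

Yes

If T = a ⊗ b ⊗ c then every fibre of T is a multiple of the corresponding factor, so read the factors off the fibres through the nonzero entry T[1,1,1] = 12.
The mode-1 fibre T[:,1,1] = [12, -4] gives a = (3, -1) (primitive direction); the mode-2 fibre T[1,:,1] = [12, 18] gives b = (2, 3); then c[k] = T[1,1,k] / (a[1]·b[1]) = [12, 0, 12] / 6 = (2, 0, 2).
Expanding (3, -1) ⊗ (2, 3) ⊗ (2, 0, 2) reproduces all 12 entries of T, so T = (3, -1) ⊗ (2, 3) ⊗ (2, 0, 2) and rank(T) ≤ 1.
Equivalently every frontal slice T[:,:,k] is c[k] times the rank-1 matrix (3, -1) ⊗ (2, 3). So T has rank 1 (it is nonzero).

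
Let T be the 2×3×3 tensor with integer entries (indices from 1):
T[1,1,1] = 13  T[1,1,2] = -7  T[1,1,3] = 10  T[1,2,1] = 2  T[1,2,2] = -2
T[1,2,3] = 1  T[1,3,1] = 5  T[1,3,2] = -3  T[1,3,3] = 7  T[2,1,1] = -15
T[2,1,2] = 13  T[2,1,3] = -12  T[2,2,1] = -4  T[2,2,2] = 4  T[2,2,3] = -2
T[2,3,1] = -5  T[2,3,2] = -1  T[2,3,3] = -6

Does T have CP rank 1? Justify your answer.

No

The mode-2 unfolding of T (rows indexed by j, columns by (i,k) = (1,1), (1,2), (1,3), (2,1), (2,2), (2,3)) is [[13, -7, 10, -15, 13, -12], [2, -2, 1, -4, 4, -2], [5, -3, 7, -5, -1, -6]].
There the 3×3 minor on rows j ∈ {1, 2, 3}, columns (i,k) ∈ {(1,1), (1,2), (1,3)} is det [[13, -7, 10], [2, -2, 1], [5, -3, 7]] = -40 ≠ 0, so this unfolding has rank ≥ 3; CP rank is at least every unfolding rank, so rank(T) ≥ 3.
In particular rank(T) ≥ 3 > 1, so T is not rank-1.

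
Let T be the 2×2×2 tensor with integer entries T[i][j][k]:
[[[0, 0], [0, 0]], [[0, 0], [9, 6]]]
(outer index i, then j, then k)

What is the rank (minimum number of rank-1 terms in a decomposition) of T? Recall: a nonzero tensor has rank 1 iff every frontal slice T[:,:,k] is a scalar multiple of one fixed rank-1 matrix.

Lower bound: T ≠ 0 (e.g. T[1,1,0] = 9), so rank(T) ≥ 1.
Upper bound: the mode-1 fibre T[:,1,0] = [0, 9] gives a = [0, 1] (primitive direction); the mode-2 fibre T[1,:,0] = [0, 9] gives b = [0, 1]; then c[k] = T[1,1,k] / (a[1]·b[1]) = [9, 6] / 1 = [9, 6].
Expanding [0, 1] ⊗ [0, 1] ⊗ [9, 6] reproduces all 8 entries of T, so T = [0, 1] ⊗ [0, 1] ⊗ [9, 6] and rank(T) ≤ 1.
These bounds meet, so rank(T) = 1.

1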